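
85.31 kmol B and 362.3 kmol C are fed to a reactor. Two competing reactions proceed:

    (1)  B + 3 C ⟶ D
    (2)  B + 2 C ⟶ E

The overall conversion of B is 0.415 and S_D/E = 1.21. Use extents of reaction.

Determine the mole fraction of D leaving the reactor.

Conversion of B: B consumed = 0.415 × 85.31 = 35.4 kmol = 1ξ₁ + 1ξ₂.
Selectivity: 1ξ₁ / (1ξ₂) = 1.21 → ξ₁ = 1.21 ξ₂.
Substitute: (1·1.21 + 1) ξ₂ = 35.4 → ξ₂ = 16.02 kmol, ξ₁ = 19.38 kmol.
Outlet amounts (n = n₀ + Σ ν·ξ):
  B: 85.31 − 1(19.38) − 1(16.02) = 49.91
  C: 362.3 − 3(19.38) − 2(16.02) = 272.1
  D: 0 + 1(19.38) = 19.38
  E: 0 + 1(16.02) = 16.02
Total out = 357.4 kmol; y_D = 19.38 / 357.4 = 0.05423.

0.0542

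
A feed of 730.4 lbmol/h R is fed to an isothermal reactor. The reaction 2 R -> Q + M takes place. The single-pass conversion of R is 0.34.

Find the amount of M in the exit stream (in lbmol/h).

R reacted = 0.34 × 730.4 = 248.3 lbmol/h; ν_R = −2, so ξ = 248.3/2 = 124.2 lbmol/h.
Outlet amounts (n = n₀ + ν ξ):
  R: 730.4 − 2(124.2) = 482.1
  Q: 0 + 1(124.2) = 124.2
  M: 0 + 1(124.2) = 124.2

124 lbmol/h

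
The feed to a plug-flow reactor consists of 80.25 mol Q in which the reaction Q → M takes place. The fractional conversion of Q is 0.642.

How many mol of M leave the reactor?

Q reacted = 0.642 × 80.25 = 51.52 mol; ν_Q = −1, so ξ = 51.52/1 = 51.52 mol.
Outlet amounts (n = n₀ + ν ξ):
  Q: 80.25 − 1(51.52) = 28.73
  M: 0 + 1(51.52) = 51.52

51.5 mol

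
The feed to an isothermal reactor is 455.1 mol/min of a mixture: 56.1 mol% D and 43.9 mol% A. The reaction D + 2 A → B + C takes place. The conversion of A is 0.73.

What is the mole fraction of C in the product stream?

0.191

A reacted = 0.73 × 199.8 = 145.8 mol/min; ν_A = −2, so ξ = 145.8/2 = 72.92 mol/min.
Outlet amounts (n = n₀ + ν ξ):
  D: 255.3 − 1(72.92) = 182.4
  A: 199.8 − 2(72.92) = 53.94
  B: 0 + 1(72.92) = 72.92
  C: 0 + 1(72.92) = 72.92
Total out = 382.2 mol/min; y_C = 72.92 / 382.2 = 0.1908.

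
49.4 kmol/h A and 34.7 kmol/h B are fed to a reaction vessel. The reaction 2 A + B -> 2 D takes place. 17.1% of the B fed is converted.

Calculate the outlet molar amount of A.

37.5 kmol/h

B reacted = 0.171 × 34.7 = 5.934 kmol/h; ν_B = −1, so ξ = 5.934/1 = 5.934 kmol/h.
Outlet amounts (n = n₀ + ν ξ):
  A: 49.4 − 2(5.934) = 37.53
  B: 34.7 − 1(5.934) = 28.77
  D: 0 + 2(5.934) = 11.87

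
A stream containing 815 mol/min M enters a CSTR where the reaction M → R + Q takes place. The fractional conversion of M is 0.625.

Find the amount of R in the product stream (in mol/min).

509 mol/min

M reacted = 0.625 × 815 = 509.4 mol/min; ν_M = −1, so ξ = 509.4/1 = 509.4 mol/min.
Outlet amounts (n = n₀ + ν ξ):
  M: 815 − 1(509.4) = 305.6
  R: 0 + 1(509.4) = 509.4
  Q: 0 + 1(509.4) = 509.4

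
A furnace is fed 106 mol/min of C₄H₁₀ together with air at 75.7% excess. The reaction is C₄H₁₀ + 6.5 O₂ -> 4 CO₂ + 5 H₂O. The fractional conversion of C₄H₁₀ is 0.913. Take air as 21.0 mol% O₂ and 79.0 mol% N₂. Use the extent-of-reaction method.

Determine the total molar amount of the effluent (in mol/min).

Stoichiometric O₂ = 6.5 × 106 = 689 mol/min; O₂ fed = 689 × 1.757 = 1211 mol/min.
N₂ fed = 1211 × 79/21 = 4554 mol/min.
Fuel reacted = 0.913 × 106 → ξ = 96.78 mol/min.
Outlet (n = n₀ + ν ξ):
  C₄H₁₀: 106 − 1(96.78) = 9.222
  O₂: 1211 − 6.5(96.78) = 581.5
  N₂: 4554 (inert)
  CO₂: 0 + 4(96.78) = 387.1
  H₂O: 0 + 5(96.78) = 483.9
Total out = 9.222 + 581.5 + 4554 + 387.1 + 483.9 = 6016 mol/min.

6020 mol/min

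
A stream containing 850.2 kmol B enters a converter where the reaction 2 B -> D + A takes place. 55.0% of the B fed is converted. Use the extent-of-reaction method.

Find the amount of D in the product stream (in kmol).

B reacted = 0.55 × 850.2 = 467.6 kmol; ν_B = −2, so ξ = 467.6/2 = 233.8 kmol.
Outlet amounts (n = n₀ + ν ξ):
  B: 850.2 − 2(233.8) = 382.6
  D: 0 + 1(233.8) = 233.8
  A: 0 + 1(233.8) = 233.8

234 kmol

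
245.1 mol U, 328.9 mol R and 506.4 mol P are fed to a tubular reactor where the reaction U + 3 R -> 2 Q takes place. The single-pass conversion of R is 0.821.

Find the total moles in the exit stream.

R reacted = 0.821 × 328.9 = 270 mol; ν_R = −3, so ξ = 270/3 = 90.01 mol.
Outlet amounts (n = n₀ + ν ξ):
  U: 245.1 − 1(90.01) = 155.1
  R: 328.9 − 3(90.01) = 58.87
  Q: 0 + 2(90.01) = 180
  P: 506.4 (inert)
Total out = 155.1 + 58.87 + 180 + 506.4 = 900.4 mol.

900 mol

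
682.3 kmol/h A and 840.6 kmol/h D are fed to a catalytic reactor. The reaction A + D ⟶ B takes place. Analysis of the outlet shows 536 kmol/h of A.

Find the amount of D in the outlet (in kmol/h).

For A: n = n₀ − 1ξ → 536 = 682.3 − 1ξ, giving ξ = 146.3 kmol/h.
Outlet amounts (n = n₀ + ν ξ):
  A: 682.3 − 1(146.3) = 536
  D: 840.6 − 1(146.3) = 694.3
  B: 0 + 1(146.3) = 146.3

694 kmol/h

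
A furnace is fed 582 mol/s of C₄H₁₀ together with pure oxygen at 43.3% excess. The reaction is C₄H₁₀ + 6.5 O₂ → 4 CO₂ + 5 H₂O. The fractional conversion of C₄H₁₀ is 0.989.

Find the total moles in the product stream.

6870 mol/s

Stoichiometric O₂ = 6.5 × 582 = 3783 mol/s; O₂ fed = 3783 × 1.433 = 5421 mol/s.
Fuel reacted = 0.989 × 582 → ξ = 575.6 mol/s.
Outlet (n = n₀ + ν ξ):
  C₄H₁₀: 582 − 1(575.6) = 6.402
  O₂: 5421 − 6.5(575.6) = 1680
  CO₂: 0 + 4(575.6) = 2302
  H₂O: 0 + 5(575.6) = 2878
Total out = 6.402 + 1680 + 2302 + 2878 = 6866 mol/s.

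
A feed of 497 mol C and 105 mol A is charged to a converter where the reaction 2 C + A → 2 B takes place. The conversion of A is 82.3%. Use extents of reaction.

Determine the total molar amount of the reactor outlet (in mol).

A reacted = 0.823 × 105 = 86.41 mol; ν_A = −1, so ξ = 86.41/1 = 86.41 mol.
Outlet amounts (n = n₀ + ν ξ):
  C: 497 − 2(86.41) = 324.2
  A: 105 − 1(86.41) = 18.59
  B: 0 + 2(86.41) = 172.8
Total out = 324.2 + 18.59 + 172.8 = 515.6 mol.

516 mol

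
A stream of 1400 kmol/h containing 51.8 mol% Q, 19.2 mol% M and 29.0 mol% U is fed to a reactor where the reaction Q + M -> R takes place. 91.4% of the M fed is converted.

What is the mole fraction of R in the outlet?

M reacted = 0.914 × 268.8 = 245.7 kmol/h; ν_M = −1, so ξ = 245.7/1 = 245.7 kmol/h.
Outlet amounts (n = n₀ + ν ξ):
  Q: 725.2 − 1(245.7) = 479.5
  M: 268.8 − 1(245.7) = 23.12
  R: 0 + 1(245.7) = 245.7
  U: 406 (inert)
Total out = 1154 kmol/h; y_R = 245.7 / 1154 = 0.2128.

0.213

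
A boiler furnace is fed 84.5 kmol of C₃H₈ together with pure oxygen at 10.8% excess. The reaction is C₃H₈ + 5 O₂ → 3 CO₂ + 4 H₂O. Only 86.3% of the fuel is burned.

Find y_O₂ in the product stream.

Stoichiometric O₂ = 5 × 84.5 = 422.5 kmol; O₂ fed = 422.5 × 1.108 = 468.1 kmol.
Fuel reacted = 0.863 × 84.5 → ξ = 72.92 kmol.
Outlet (n = n₀ + ν ξ):
  C₃H₈: 84.5 − 1(72.92) = 11.58
  O₂: 468.1 − 5(72.92) = 103.5
  CO₂: 0 + 3(72.92) = 218.8
  H₂O: 0 + 4(72.92) = 291.7
Total out = 625.6 kmol; y_O₂ = 103.5 / 625.6 = 0.1655.

0.165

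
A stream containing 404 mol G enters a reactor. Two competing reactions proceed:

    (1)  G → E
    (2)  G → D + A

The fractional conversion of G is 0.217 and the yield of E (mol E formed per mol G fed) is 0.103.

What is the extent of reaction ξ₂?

Yield of E: 1ξ₁ / 404 = 0.103 → ξ₁ = 41.61 mol.
Conversion of G: 1ξ₁ + 1ξ₂ = 0.217 × 404 = 87.67 → ξ₂ = 46.06 mol.
Outlet amounts (n = n₀ + Σ ν·ξ):
  G: 404 − 1(41.61) − 1(46.06) = 316.3
  E: 0 + 1(41.61) = 41.61
  D: 0 + 1(46.06) = 46.06
  A: 0 + 1(46.06) = 46.06

ξ₂ = 46.1 mol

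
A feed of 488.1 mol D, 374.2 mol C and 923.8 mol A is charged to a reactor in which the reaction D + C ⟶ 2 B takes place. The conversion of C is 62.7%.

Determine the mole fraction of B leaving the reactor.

0.263

C reacted = 0.627 × 374.2 = 234.6 mol; ν_C = −1, so ξ = 234.6/1 = 234.6 mol.
Outlet amounts (n = n₀ + ν ξ):
  D: 488.1 − 1(234.6) = 253.5
  C: 374.2 − 1(234.6) = 139.6
  B: 0 + 2(234.6) = 469.2
  A: 923.8 (inert)
Total out = 1786 mol; y_B = 469.2 / 1786 = 0.2627.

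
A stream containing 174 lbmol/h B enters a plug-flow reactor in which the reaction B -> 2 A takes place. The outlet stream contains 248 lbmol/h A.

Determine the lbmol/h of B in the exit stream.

50 lbmol/h

For A: n = n₀ + 2ξ → 248 = 0 + 2ξ, giving ξ = 124 lbmol/h.
Outlet amounts (n = n₀ + ν ξ):
  B: 174 − 1(124) = 50
  A: 0 + 2(124) = 248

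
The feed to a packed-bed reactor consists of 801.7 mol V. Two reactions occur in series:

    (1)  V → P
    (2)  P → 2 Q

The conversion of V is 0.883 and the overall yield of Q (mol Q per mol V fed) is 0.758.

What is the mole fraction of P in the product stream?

0.365

Conversion of V: V consumed = 1ξ₁ = 0.883 × 801.7 → ξ₁ = 707.9 mol.
Yield of Q: 2ξ₂ / 801.7 = 0.758 → ξ₂ = 303.8 mol.
Outlet amounts (n = n₀ + Σ ν·ξ):
  V: 801.7 − 1(707.9) = 93.8
  P: 0 + 1(707.9) − 1(303.8) = 404.1
  Q: 0 + 2(303.8) = 607.7
Total out = 1106 mol; y_P = 404.1 / 1106 = 0.3655.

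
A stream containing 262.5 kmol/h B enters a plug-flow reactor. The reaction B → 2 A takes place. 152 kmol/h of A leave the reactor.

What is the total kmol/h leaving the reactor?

For A: n = n₀ + 2ξ → 152 = 0 + 2ξ, giving ξ = 76 kmol/h.
Outlet amounts (n = n₀ + ν ξ):
  B: 262.5 − 1(76) = 186.5
  A: 0 + 2(76) = 152
Total out = 186.5 + 152 = 338.5 kmol/h.

338 kmol/h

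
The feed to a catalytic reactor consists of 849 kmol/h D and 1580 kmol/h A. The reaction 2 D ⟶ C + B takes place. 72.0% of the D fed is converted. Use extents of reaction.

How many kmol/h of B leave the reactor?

D reacted = 0.72 × 849 = 611.3 kmol/h; ν_D = −2, so ξ = 611.3/2 = 305.6 kmol/h.
Outlet amounts (n = n₀ + ν ξ):
  D: 849 − 2(305.6) = 237.7
  C: 0 + 1(305.6) = 305.6
  B: 0 + 1(305.6) = 305.6
  A: 1580 (inert)

306 kmol/h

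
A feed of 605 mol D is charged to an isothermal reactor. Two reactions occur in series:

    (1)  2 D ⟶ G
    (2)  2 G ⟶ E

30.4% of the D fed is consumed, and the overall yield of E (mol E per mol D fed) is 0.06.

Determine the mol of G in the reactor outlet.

Conversion of D: D consumed = 2ξ₁ = 0.304 × 605 → ξ₁ = 91.96 mol.
Yield of E: 1ξ₂ / 605 = 0.06 → ξ₂ = 36.3 mol.
Outlet amounts (n = n₀ + Σ ν·ξ):
  D: 605 − 2(91.96) = 421.1
  G: 0 + 1(91.96) − 2(36.3) = 19.36
  E: 0 + 1(36.3) = 36.3

19.4 mol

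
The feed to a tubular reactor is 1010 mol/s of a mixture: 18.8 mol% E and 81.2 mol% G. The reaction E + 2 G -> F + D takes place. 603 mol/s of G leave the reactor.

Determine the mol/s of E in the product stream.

For G: n = n₀ − 2ξ → 603 = 820.1 − 2ξ, giving ξ = 108.6 mol/s.
Outlet amounts (n = n₀ + ν ξ):
  E: 189.9 − 1(108.6) = 81.32
  G: 820.1 − 2(108.6) = 603
  F: 0 + 1(108.6) = 108.6
  D: 0 + 1(108.6) = 108.6

81.3 mol/s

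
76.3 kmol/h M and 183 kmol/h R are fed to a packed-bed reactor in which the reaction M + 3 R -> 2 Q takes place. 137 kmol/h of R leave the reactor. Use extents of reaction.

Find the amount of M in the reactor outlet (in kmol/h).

For R: n = n₀ − 3ξ → 137 = 183 − 3ξ, giving ξ = 15.33 kmol/h.
Outlet amounts (n = n₀ + ν ξ):
  M: 76.3 − 1(15.33) = 60.97
  R: 183 − 3(15.33) = 137
  Q: 0 + 2(15.33) = 30.67

61 kmol/h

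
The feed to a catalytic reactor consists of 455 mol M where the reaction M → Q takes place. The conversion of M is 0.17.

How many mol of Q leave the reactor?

M reacted = 0.17 × 455 = 77.35 mol; ν_M = −1, so ξ = 77.35/1 = 77.35 mol.
Outlet amounts (n = n₀ + ν ξ):
  M: 455 − 1(77.35) = 377.6
  Q: 0 + 1(77.35) = 77.35

77.4 mol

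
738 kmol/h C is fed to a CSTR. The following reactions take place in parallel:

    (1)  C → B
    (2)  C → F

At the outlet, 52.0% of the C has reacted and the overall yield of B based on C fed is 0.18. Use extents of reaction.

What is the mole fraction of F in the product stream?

Yield of B: 1ξ₁ / 738 = 0.18 → ξ₁ = 132.8 kmol/h.
Conversion of C: 1ξ₁ + 1ξ₂ = 0.52 × 738 = 383.8 → ξ₂ = 250.9 kmol/h.
Outlet amounts (n = n₀ + Σ ν·ξ):
  C: 738 − 1(132.8) − 1(250.9) = 354.2
  B: 0 + 1(132.8) = 132.8
  F: 0 + 1(250.9) = 250.9
Total out = 738 kmol/h; y_F = 250.9 / 738 = 0.34.

0.34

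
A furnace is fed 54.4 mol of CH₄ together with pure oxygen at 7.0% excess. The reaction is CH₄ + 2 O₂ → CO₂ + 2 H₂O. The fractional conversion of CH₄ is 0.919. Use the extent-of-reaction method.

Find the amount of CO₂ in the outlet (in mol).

Stoichiometric O₂ = 2 × 54.4 = 108.8 mol; O₂ fed = 108.8 × 1.070 = 116.4 mol.
Fuel reacted = 0.919 × 54.4 → ξ = 49.99 mol.
Outlet (n = n₀ + ν ξ):
  CH₄: 54.4 − 1(49.99) = 4.406
  O₂: 116.4 − 2(49.99) = 16.43
  CO₂: 0 + 1(49.99) = 49.99
  H₂O: 0 + 2(49.99) = 99.99

50 mol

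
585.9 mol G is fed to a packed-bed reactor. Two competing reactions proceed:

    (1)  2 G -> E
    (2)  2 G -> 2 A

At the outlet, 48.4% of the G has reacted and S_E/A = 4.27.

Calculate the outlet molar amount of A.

29.7 mol

Conversion of G: G consumed = 0.484 × 585.9 = 283.6 mol = 2ξ₁ + 2ξ₂.
Selectivity: 1ξ₁ / (2ξ₂) = 4.27 → ξ₁ = 8.54 ξ₂.
Substitute: (2·8.54 + 2) ξ₂ = 283.6 → ξ₂ = 14.86 mol, ξ₁ = 126.9 mol.
Outlet amounts (n = n₀ + Σ ν·ξ):
  G: 585.9 − 2(126.9) − 2(14.86) = 302.3
  E: 0 + 1(126.9) = 126.9
  A: 0 + 2(14.86) = 29.72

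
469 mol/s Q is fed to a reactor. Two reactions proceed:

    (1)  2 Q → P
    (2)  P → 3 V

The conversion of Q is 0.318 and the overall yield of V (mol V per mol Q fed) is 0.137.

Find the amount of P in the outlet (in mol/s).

53.2 mol/s

Conversion of Q: Q consumed = 2ξ₁ = 0.318 × 469 → ξ₁ = 74.57 mol/s.
Yield of V: 3ξ₂ / 469 = 0.137 → ξ₂ = 21.42 mol/s.
Outlet amounts (n = n₀ + Σ ν·ξ):
  Q: 469 − 2(74.57) = 319.9
  P: 0 + 1(74.57) − 1(21.42) = 53.15
  V: 0 + 3(21.42) = 64.25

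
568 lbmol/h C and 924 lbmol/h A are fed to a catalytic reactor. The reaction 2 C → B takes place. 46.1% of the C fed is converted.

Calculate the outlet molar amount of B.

131 lbmol/h

C reacted = 0.461 × 568 = 261.8 lbmol/h; ν_C = −2, so ξ = 261.8/2 = 130.9 lbmol/h.
Outlet amounts (n = n₀ + ν ξ):
  C: 568 − 2(130.9) = 306.2
  B: 0 + 1(130.9) = 130.9
  A: 924 (inert)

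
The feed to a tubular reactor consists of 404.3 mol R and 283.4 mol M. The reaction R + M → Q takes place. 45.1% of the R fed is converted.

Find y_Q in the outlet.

R reacted = 0.451 × 404.3 = 182.3 mol; ν_R = −1, so ξ = 182.3/1 = 182.3 mol.
Outlet amounts (n = n₀ + ν ξ):
  R: 404.3 − 1(182.3) = 222
  M: 283.4 − 1(182.3) = 101.1
  Q: 0 + 1(182.3) = 182.3
Total out = 505.4 mol; y_Q = 182.3 / 505.4 = 0.3608.

0.361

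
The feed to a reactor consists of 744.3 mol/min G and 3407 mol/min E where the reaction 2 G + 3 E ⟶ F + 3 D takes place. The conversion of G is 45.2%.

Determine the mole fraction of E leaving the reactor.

0.729

G reacted = 0.452 × 744.3 = 336.4 mol/min; ν_G = −2, so ξ = 336.4/2 = 168.2 mol/min.
Outlet amounts (n = n₀ + ν ξ):
  G: 744.3 − 2(168.2) = 407.9
  E: 3407 − 3(168.2) = 2902
  F: 0 + 1(168.2) = 168.2
  D: 0 + 3(168.2) = 504.6
Total out = 3983 mol/min; y_E = 2902 / 3983 = 0.7287.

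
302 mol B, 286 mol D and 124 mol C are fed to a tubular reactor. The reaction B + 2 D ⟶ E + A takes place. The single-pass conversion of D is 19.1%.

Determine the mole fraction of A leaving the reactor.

D reacted = 0.191 × 286 = 54.63 mol; ν_D = −2, so ξ = 54.63/2 = 27.31 mol.
Outlet amounts (n = n₀ + ν ξ):
  B: 302 − 1(27.31) = 274.7
  D: 286 − 2(27.31) = 231.4
  E: 0 + 1(27.31) = 27.31
  A: 0 + 1(27.31) = 27.31
  C: 124 (inert)
Total out = 684.7 mol; y_A = 27.31 / 684.7 = 0.03989.

0.0399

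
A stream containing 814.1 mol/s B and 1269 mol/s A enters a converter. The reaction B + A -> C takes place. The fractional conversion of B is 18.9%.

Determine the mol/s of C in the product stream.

154 mol/s

B reacted = 0.189 × 814.1 = 153.9 mol/s; ν_B = −1, so ξ = 153.9/1 = 153.9 mol/s.
Outlet amounts (n = n₀ + ν ξ):
  B: 814.1 − 1(153.9) = 660.2
  A: 1269 − 1(153.9) = 1115
  C: 0 + 1(153.9) = 153.9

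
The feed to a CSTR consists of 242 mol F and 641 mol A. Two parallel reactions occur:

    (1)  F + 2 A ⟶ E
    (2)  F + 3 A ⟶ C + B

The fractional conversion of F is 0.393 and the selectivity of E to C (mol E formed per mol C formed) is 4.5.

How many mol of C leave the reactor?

17.3 mol

Conversion of F: F consumed = 0.393 × 242 = 95.11 mol = 1ξ₁ + 1ξ₂.
Selectivity: 1ξ₁ / (1ξ₂) = 4.5 → ξ₁ = 4.5 ξ₂.
Substitute: (1·4.5 + 1) ξ₂ = 95.11 → ξ₂ = 17.29 mol, ξ₁ = 77.81 mol.
Outlet amounts (n = n₀ + Σ ν·ξ):
  F: 242 − 1(77.81) − 1(17.29) = 146.9
  A: 641 − 2(77.81) − 3(17.29) = 433.5
  E: 0 + 1(77.81) = 77.81
  C: 0 + 1(17.29) = 17.29
  B: 0 + 1(17.29) = 17.29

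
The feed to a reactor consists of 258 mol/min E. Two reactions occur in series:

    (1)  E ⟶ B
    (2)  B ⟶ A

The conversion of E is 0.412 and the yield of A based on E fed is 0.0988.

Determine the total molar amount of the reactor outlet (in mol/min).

258 mol/min

Conversion of E: E consumed = 1ξ₁ = 0.412 × 258 → ξ₁ = 106.3 mol/min.
Yield of A: 1ξ₂ / 258 = 0.0988 → ξ₂ = 25.49 mol/min.
Outlet amounts (n = n₀ + Σ ν·ξ):
  E: 258 − 1(106.3) = 151.7
  B: 0 + 1(106.3) − 1(25.49) = 80.81
  A: 0 + 1(25.49) = 25.49
Total out = 151.7 + 80.81 + 25.49 = 258 mol/min.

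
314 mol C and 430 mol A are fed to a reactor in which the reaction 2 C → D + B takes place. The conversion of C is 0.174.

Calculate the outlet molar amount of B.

27.3 mol

C reacted = 0.174 × 314 = 54.64 mol; ν_C = −2, so ξ = 54.64/2 = 27.32 mol.
Outlet amounts (n = n₀ + ν ξ):
  C: 314 − 2(27.32) = 259.4
  D: 0 + 1(27.32) = 27.32
  B: 0 + 1(27.32) = 27.32
  A: 430 (inert)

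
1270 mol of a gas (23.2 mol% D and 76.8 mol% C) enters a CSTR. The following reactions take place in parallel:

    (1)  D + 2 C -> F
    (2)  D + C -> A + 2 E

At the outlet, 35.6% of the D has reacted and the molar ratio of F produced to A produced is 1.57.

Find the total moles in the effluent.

Conversion of D: D consumed = 0.356 × 294.6 = 104.9 mol = 1ξ₁ + 1ξ₂.
Selectivity: 1ξ₁ / (1ξ₂) = 1.57 → ξ₁ = 1.57 ξ₂.
Substitute: (1·1.57 + 1) ξ₂ = 104.9 → ξ₂ = 40.81 mol, ξ₁ = 64.08 mol.
Outlet amounts (n = n₀ + Σ ν·ξ):
  D: 294.6 − 1(64.08) − 1(40.81) = 189.7
  C: 975.4 − 2(64.08) − 1(40.81) = 806.4
  F: 0 + 1(64.08) = 64.08
  A: 0 + 1(40.81) = 40.81
  E: 0 + 2(40.81) = 81.63
Total out = 189.7 + 806.4 + 64.08 + 40.81 + 81.63 = 1183 mol.

1180 mol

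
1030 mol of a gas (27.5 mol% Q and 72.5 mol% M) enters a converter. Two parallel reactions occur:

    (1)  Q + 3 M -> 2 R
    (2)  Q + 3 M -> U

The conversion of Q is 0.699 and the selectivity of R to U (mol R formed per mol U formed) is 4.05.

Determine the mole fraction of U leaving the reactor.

Conversion of Q: Q consumed = 0.699 × 283.2 = 198 mol = 1ξ₁ + 1ξ₂.
Selectivity: 2ξ₁ / (1ξ₂) = 4.05 → ξ₁ = 2.025 ξ₂.
Substitute: (1·2.025 + 1) ξ₂ = 198 → ξ₂ = 65.45 mol, ξ₁ = 132.5 mol.
Outlet amounts (n = n₀ + Σ ν·ξ):
  Q: 283.2 − 1(132.5) − 1(65.45) = 85.26
  M: 746.8 − 3(132.5) − 3(65.45) = 152.8
  R: 0 + 2(132.5) = 265.1
  U: 0 + 1(65.45) = 65.45
Total out = 568.6 mol; y_U = 65.45 / 568.6 = 0.1151.

0.115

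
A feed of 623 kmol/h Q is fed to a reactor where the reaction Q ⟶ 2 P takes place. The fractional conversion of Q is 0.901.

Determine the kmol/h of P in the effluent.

1120 kmol/h

Q reacted = 0.901 × 623 = 561.3 kmol/h; ν_Q = −1, so ξ = 561.3/1 = 561.3 kmol/h.
Outlet amounts (n = n₀ + ν ξ):
  Q: 623 − 1(561.3) = 61.68
  P: 0 + 2(561.3) = 1123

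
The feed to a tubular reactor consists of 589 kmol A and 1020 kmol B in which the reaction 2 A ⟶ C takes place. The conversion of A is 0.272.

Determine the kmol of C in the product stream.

80.1 kmol

A reacted = 0.272 × 589 = 160.2 kmol; ν_A = −2, so ξ = 160.2/2 = 80.1 kmol.
Outlet amounts (n = n₀ + ν ξ):
  A: 589 − 2(80.1) = 428.8
  C: 0 + 1(80.1) = 80.1
  B: 1020 (inert)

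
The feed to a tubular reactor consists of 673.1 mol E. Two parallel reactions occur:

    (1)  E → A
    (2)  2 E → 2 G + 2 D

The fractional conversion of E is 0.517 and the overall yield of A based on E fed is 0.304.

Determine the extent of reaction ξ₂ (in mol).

ξ₂ = 71.7 mol

Yield of A: 1ξ₁ / 673.1 = 0.304 → ξ₁ = 204.6 mol.
Conversion of E: 1ξ₁ + 2ξ₂ = 0.517 × 673.1 = 348 → ξ₂ = 71.69 mol.
Outlet amounts (n = n₀ + Σ ν·ξ):
  E: 673.1 − 1(204.6) − 2(71.69) = 325.1
  A: 0 + 1(204.6) = 204.6
  G: 0 + 2(71.69) = 143.4
  D: 0 + 2(71.69) = 143.4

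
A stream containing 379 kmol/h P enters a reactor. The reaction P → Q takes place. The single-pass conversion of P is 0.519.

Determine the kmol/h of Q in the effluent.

P reacted = 0.519 × 379 = 196.7 kmol/h; ν_P = −1, so ξ = 196.7/1 = 196.7 kmol/h.
Outlet amounts (n = n₀ + ν ξ):
  P: 379 − 1(196.7) = 182.3
  Q: 0 + 1(196.7) = 196.7

197 kmol/h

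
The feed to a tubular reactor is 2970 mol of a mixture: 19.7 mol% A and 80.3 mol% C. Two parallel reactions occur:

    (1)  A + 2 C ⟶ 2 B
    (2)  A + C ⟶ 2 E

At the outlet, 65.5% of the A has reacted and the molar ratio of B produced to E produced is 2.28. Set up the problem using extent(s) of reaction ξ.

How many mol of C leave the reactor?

Conversion of A: A consumed = 0.655 × 585.1 = 383.2 mol = 1ξ₁ + 1ξ₂.
Selectivity: 2ξ₁ / (2ξ₂) = 2.28 → ξ₁ = 2.28 ξ₂.
Substitute: (1·2.28 + 1) ξ₂ = 383.2 → ξ₂ = 116.8 mol, ξ₁ = 266.4 mol.
Outlet amounts (n = n₀ + Σ ν·ξ):
  A: 585.1 − 1(266.4) − 1(116.8) = 201.9
  C: 2385 − 2(266.4) − 1(116.8) = 1735
  B: 0 + 2(266.4) = 532.8
  E: 0 + 2(116.8) = 233.7

1740 mol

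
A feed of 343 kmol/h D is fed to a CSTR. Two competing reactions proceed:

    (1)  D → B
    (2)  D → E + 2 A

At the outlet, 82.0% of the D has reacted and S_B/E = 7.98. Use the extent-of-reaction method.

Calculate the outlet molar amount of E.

31.3 kmol/h

Conversion of D: D consumed = 0.82 × 343 = 281.3 kmol/h = 1ξ₁ + 1ξ₂.
Selectivity: 1ξ₁ / (1ξ₂) = 7.98 → ξ₁ = 7.98 ξ₂.
Substitute: (1·7.98 + 1) ξ₂ = 281.3 → ξ₂ = 31.32 kmol/h, ξ₁ = 249.9 kmol/h.
Outlet amounts (n = n₀ + Σ ν·ξ):
  D: 343 − 1(249.9) − 1(31.32) = 61.74
  B: 0 + 1(249.9) = 249.9
  E: 0 + 1(31.32) = 31.32
  A: 0 + 2(31.32) = 62.64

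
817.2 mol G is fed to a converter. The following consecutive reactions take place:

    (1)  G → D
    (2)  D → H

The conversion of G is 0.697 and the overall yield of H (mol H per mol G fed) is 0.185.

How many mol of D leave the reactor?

Conversion of G: G consumed = 1ξ₁ = 0.697 × 817.2 → ξ₁ = 569.6 mol.
Yield of H: 1ξ₂ / 817.2 = 0.185 → ξ₂ = 151.2 mol.
Outlet amounts (n = n₀ + Σ ν·ξ):
  G: 817.2 − 1(569.6) = 247.6
  D: 0 + 1(569.6) − 1(151.2) = 418.4
  H: 0 + 1(151.2) = 151.2

418 mol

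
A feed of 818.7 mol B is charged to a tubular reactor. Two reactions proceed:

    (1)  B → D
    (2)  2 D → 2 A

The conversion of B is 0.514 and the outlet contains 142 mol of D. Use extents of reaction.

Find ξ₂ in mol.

ξ₂ = 139 mol

Conversion of B: B consumed = 1ξ₁ = 0.514 × 818.7 → ξ₁ = 420.8 mol.
D balance: n_D = 0 + 1ξ₁ − 2ξ₂ = 142 → ξ₂ = (1·420.8 − 142)/2 = 139.4 mol.
Outlet amounts (n = n₀ + Σ ν·ξ):
  B: 818.7 − 1(420.8) = 397.9
  D: 0 + 1(420.8) − 2(139.4) = 142
  A: 0 + 2(139.4) = 278.8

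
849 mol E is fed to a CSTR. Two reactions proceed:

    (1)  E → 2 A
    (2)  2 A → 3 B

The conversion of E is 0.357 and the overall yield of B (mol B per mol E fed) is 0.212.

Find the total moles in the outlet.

1210 mol

Conversion of E: E consumed = 1ξ₁ = 0.357 × 849 → ξ₁ = 303.1 mol.
Yield of B: 3ξ₂ / 849 = 0.212 → ξ₂ = 60 mol.
Outlet amounts (n = n₀ + Σ ν·ξ):
  E: 849 − 1(303.1) = 545.9
  A: 0 + 2(303.1) − 2(60) = 486.2
  B: 0 + 3(60) = 180
Total out = 545.9 + 486.2 + 180 = 1212 mol.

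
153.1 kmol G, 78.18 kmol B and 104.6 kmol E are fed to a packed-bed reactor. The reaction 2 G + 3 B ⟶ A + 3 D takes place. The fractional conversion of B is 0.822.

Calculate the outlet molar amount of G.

B reacted = 0.822 × 78.18 = 64.26 kmol; ν_B = −3, so ξ = 64.26/3 = 21.42 kmol.
Outlet amounts (n = n₀ + ν ξ):
  G: 153.1 − 2(21.42) = 110.3
  B: 78.18 − 3(21.42) = 13.92
  A: 0 + 1(21.42) = 21.42
  D: 0 + 3(21.42) = 64.26
  E: 104.6 (inert)

110 kmol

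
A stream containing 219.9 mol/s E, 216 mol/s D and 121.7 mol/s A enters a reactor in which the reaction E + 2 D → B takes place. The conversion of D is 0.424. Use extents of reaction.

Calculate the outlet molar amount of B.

45.8 mol/s

D reacted = 0.424 × 216 = 91.58 mol/s; ν_D = −2, so ξ = 91.58/2 = 45.79 mol/s.
Outlet amounts (n = n₀ + ν ξ):
  E: 219.9 − 1(45.79) = 174.1
  D: 216 − 2(45.79) = 124.4
  B: 0 + 1(45.79) = 45.79
  A: 121.7 (inert)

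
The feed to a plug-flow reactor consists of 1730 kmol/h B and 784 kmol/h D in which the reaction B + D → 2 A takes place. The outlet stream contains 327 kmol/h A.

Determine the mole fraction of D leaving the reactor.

0.247

For A: n = n₀ + 2ξ → 327 = 0 + 2ξ, giving ξ = 163.5 kmol/h.
Outlet amounts (n = n₀ + ν ξ):
  B: 1730 − 1(163.5) = 1566
  D: 784 − 1(163.5) = 620.5
  A: 0 + 2(163.5) = 327
Total out = 2514 kmol/h; y_D = 620.5 / 2514 = 0.2468.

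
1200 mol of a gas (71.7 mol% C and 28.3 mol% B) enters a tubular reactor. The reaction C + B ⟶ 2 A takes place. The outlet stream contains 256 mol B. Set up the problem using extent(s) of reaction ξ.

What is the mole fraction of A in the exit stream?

For B: n = n₀ − 1ξ → 256 = 339.6 − 1ξ, giving ξ = 83.6 mol.
Outlet amounts (n = n₀ + ν ξ):
  C: 860.4 − 1(83.6) = 776.8
  B: 339.6 − 1(83.6) = 256
  A: 0 + 2(83.6) = 167.2
Total out = 1200 mol; y_A = 167.2 / 1200 = 0.1393.

0.139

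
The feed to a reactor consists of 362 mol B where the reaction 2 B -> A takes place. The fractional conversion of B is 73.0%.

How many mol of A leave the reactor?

132 mol

B reacted = 0.73 × 362 = 264.3 mol; ν_B = −2, so ξ = 264.3/2 = 132.1 mol.
Outlet amounts (n = n₀ + ν ξ):
  B: 362 − 2(132.1) = 97.74
  A: 0 + 1(132.1) = 132.1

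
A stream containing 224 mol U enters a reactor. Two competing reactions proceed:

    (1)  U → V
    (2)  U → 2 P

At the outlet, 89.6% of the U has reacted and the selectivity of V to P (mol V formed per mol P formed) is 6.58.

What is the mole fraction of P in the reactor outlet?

0.119

Conversion of U: U consumed = 0.896 × 224 = 200.7 mol = 1ξ₁ + 1ξ₂.
Selectivity: 1ξ₁ / (2ξ₂) = 6.58 → ξ₁ = 13.16 ξ₂.
Substitute: (1·13.16 + 1) ξ₂ = 200.7 → ξ₂ = 14.17 mol, ξ₁ = 186.5 mol.
Outlet amounts (n = n₀ + Σ ν·ξ):
  U: 224 − 1(186.5) − 1(14.17) = 23.3
  V: 0 + 1(186.5) = 186.5
  P: 0 + 2(14.17) = 28.35
Total out = 238.2 mol; y_P = 28.35 / 238.2 = 0.119.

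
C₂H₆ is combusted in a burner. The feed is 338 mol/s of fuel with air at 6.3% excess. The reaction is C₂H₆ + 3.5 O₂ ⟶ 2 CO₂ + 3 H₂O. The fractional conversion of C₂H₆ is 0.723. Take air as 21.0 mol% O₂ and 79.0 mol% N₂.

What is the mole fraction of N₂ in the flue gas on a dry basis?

Stoichiometric O₂ = 3.5 × 338 = 1183 mol/s; O₂ fed = 1183 × 1.063 = 1258 mol/s.
N₂ fed = 1258 × 79/21 = 4731 mol/s.
Fuel reacted = 0.723 × 338 → ξ = 244.4 mol/s.
Outlet (n = n₀ + ν ξ):
  C₂H₆: 338 − 1(244.4) = 93.63
  O₂: 1258 − 3.5(244.4) = 402.2
  N₂: 4731 (inert)
  CO₂: 0 + 2(244.4) = 488.7
  H₂O: 0 + 3(244.4) = 733.1
Dry total = 5715 mol/s; y_N₂ (dry) = 4731 / 5715 = 0.8277.

0.828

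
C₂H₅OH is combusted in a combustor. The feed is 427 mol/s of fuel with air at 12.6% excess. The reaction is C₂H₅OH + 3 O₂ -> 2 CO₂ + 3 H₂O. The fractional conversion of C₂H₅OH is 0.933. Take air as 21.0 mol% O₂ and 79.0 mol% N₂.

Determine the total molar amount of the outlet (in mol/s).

7690 mol/s

Stoichiometric O₂ = 3 × 427 = 1281 mol/s; O₂ fed = 1281 × 1.126 = 1442 mol/s.
N₂ fed = 1442 × 79/21 = 5426 mol/s.
Fuel reacted = 0.933 × 427 → ξ = 398.4 mol/s.
Outlet (n = n₀ + ν ξ):
  C₂H₅OH: 427 − 1(398.4) = 28.61
  O₂: 1442 − 3(398.4) = 247.2
  N₂: 5426 (inert)
  CO₂: 0 + 2(398.4) = 796.8
  H₂O: 0 + 3(398.4) = 1195
Total out = 28.61 + 247.2 + 5426 + 796.8 + 1195 = 7694 mol/s.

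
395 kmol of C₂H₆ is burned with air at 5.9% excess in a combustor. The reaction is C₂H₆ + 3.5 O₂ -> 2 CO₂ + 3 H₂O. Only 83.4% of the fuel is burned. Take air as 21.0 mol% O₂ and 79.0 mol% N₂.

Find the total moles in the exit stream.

7530 kmol

Stoichiometric O₂ = 3.5 × 395 = 1382 kmol; O₂ fed = 1382 × 1.059 = 1464 kmol.
N₂ fed = 1464 × 79/21 = 5508 kmol.
Fuel reacted = 0.834 × 395 → ξ = 329.4 kmol.
Outlet (n = n₀ + ν ξ):
  C₂H₆: 395 − 1(329.4) = 65.57
  O₂: 1464 − 3.5(329.4) = 311.1
  N₂: 5508 (inert)
  CO₂: 0 + 2(329.4) = 658.9
  H₂O: 0 + 3(329.4) = 988.3
Total out = 65.57 + 311.1 + 5508 + 658.9 + 988.3 = 7531 kmol.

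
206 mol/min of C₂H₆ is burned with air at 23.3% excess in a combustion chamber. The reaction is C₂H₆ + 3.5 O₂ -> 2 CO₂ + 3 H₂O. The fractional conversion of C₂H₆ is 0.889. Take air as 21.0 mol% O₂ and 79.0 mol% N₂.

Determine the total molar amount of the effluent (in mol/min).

Stoichiometric O₂ = 3.5 × 206 = 721 mol/min; O₂ fed = 721 × 1.233 = 889 mol/min.
N₂ fed = 889 × 79/21 = 3344 mol/min.
Fuel reacted = 0.889 × 206 → ξ = 183.1 mol/min.
Outlet (n = n₀ + ν ξ):
  C₂H₆: 206 − 1(183.1) = 22.87
  O₂: 889 − 3.5(183.1) = 248
  N₂: 3344 (inert)
  CO₂: 0 + 2(183.1) = 366.3
  H₂O: 0 + 3(183.1) = 549.4
Total out = 22.87 + 248 + 3344 + 366.3 + 549.4 = 4531 mol/min.

4530 mol/min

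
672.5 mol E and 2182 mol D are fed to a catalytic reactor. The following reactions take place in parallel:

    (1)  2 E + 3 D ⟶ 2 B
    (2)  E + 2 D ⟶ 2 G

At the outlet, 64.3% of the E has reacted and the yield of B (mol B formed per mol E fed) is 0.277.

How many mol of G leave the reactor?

Yield of B: 2ξ₁ / 672.5 = 0.277 → ξ₁ = 93.14 mol.
Conversion of E: 2ξ₁ + 1ξ₂ = 0.643 × 672.5 = 432.4 → ξ₂ = 246.1 mol.
Outlet amounts (n = n₀ + Σ ν·ξ):
  E: 672.5 − 2(93.14) − 1(246.1) = 240.1
  D: 2182 − 3(93.14) − 2(246.1) = 1410
  B: 0 + 2(93.14) = 186.3
  G: 0 + 2(246.1) = 492.3

492 mol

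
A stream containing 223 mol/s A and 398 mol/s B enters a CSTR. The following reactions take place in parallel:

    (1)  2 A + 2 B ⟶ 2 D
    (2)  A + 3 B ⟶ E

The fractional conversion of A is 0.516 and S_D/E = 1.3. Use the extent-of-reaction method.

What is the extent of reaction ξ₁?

Conversion of A: A consumed = 0.516 × 223 = 115.1 mol/s = 2ξ₁ + 1ξ₂.
Selectivity: 2ξ₁ / (1ξ₂) = 1.3 → ξ₁ = 0.65 ξ₂.
Substitute: (2·0.65 + 1) ξ₂ = 115.1 → ξ₂ = 50.03 mol/s, ξ₁ = 32.52 mol/s.
Outlet amounts (n = n₀ + Σ ν·ξ):
  A: 223 − 2(32.52) − 1(50.03) = 107.9
  B: 398 − 2(32.52) − 3(50.03) = 182.9
  D: 0 + 2(32.52) = 65.04
  E: 0 + 1(50.03) = 50.03

ξ₁ = 32.5 mol/s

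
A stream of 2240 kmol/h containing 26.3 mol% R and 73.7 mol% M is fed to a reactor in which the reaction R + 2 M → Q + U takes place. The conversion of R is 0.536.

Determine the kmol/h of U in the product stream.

R reacted = 0.536 × 589.1 = 315.8 kmol/h; ν_R = −1, so ξ = 315.8/1 = 315.8 kmol/h.
Outlet amounts (n = n₀ + ν ξ):
  R: 589.1 − 1(315.8) = 273.4
  M: 1651 − 2(315.8) = 1019
  Q: 0 + 1(315.8) = 315.8
  U: 0 + 1(315.8) = 315.8

316 kmol/h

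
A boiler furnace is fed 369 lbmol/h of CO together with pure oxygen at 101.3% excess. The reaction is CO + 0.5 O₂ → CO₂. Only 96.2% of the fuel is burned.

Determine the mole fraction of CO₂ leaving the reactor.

0.631

Stoichiometric O₂ = 0.5 × 369 = 184.5 lbmol/h; O₂ fed = 184.5 × 2.013 = 371.4 lbmol/h.
Fuel reacted = 0.962 × 369 → ξ = 355 lbmol/h.
Outlet (n = n₀ + ν ξ):
  CO: 369 − 1(355) = 14.02
  O₂: 371.4 − 0.5(355) = 193.9
  CO₂: 0 + 1(355) = 355
Total out = 562.9 lbmol/h; y_CO₂ = 355 / 562.9 = 0.6306.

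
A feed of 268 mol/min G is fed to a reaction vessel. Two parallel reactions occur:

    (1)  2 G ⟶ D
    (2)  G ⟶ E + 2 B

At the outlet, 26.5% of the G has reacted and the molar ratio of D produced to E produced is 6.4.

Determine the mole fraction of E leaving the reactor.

Conversion of G: G consumed = 0.265 × 268 = 71.02 mol/min = 2ξ₁ + 1ξ₂.
Selectivity: 1ξ₁ / (1ξ₂) = 6.4 → ξ₁ = 6.4 ξ₂.
Substitute: (2·6.4 + 1) ξ₂ = 71.02 → ξ₂ = 5.146 mol/min, ξ₁ = 32.94 mol/min.
Outlet amounts (n = n₀ + Σ ν·ξ):
  G: 268 − 2(32.94) − 1(5.146) = 197
  D: 0 + 1(32.94) = 32.94
  E: 0 + 1(5.146) = 5.146
  B: 0 + 2(5.146) = 10.29
Total out = 245.4 mol/min; y_E = 5.146 / 245.4 = 0.02098.

0.021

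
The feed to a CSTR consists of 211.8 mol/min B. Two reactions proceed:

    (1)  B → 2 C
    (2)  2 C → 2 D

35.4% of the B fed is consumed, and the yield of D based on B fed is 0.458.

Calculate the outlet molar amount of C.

52.9 mol/min

Conversion of B: B consumed = 1ξ₁ = 0.354 × 211.8 → ξ₁ = 74.98 mol/min.
Yield of D: 2ξ₂ / 211.8 = 0.458 → ξ₂ = 48.5 mol/min.
Outlet amounts (n = n₀ + Σ ν·ξ):
  B: 211.8 − 1(74.98) = 136.8
  C: 0 + 2(74.98) − 2(48.5) = 52.95
  D: 0 + 2(48.5) = 97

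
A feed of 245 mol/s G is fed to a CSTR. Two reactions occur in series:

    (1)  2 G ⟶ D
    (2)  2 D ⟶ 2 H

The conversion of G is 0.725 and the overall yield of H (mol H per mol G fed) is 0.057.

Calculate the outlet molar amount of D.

74.8 mol/s

Conversion of G: G consumed = 2ξ₁ = 0.725 × 245 → ξ₁ = 88.81 mol/s.
Yield of H: 2ξ₂ / 245 = 0.057 → ξ₂ = 6.982 mol/s.
Outlet amounts (n = n₀ + Σ ν·ξ):
  G: 245 − 2(88.81) = 67.38
  D: 0 + 1(88.81) − 2(6.982) = 74.85
  H: 0 + 2(6.982) = 13.96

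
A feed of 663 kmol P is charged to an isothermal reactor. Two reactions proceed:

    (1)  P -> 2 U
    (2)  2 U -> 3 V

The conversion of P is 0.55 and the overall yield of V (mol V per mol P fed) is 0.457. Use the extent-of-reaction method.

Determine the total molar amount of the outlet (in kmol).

1130 kmol

Conversion of P: P consumed = 1ξ₁ = 0.55 × 663 → ξ₁ = 364.7 kmol.
Yield of V: 3ξ₂ / 663 = 0.457 → ξ₂ = 101 kmol.
Outlet amounts (n = n₀ + Σ ν·ξ):
  P: 663 − 1(364.7) = 298.3
  U: 0 + 2(364.7) − 2(101) = 527.3
  V: 0 + 3(101) = 303
Total out = 298.3 + 527.3 + 303 = 1129 kmol.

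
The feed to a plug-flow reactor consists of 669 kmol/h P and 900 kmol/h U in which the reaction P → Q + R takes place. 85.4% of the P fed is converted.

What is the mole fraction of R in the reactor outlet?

0.267

P reacted = 0.854 × 669 = 571.3 kmol/h; ν_P = −1, so ξ = 571.3/1 = 571.3 kmol/h.
Outlet amounts (n = n₀ + ν ξ):
  P: 669 − 1(571.3) = 97.67
  Q: 0 + 1(571.3) = 571.3
  R: 0 + 1(571.3) = 571.3
  U: 900 (inert)
Total out = 2140 kmol/h; y_R = 571.3 / 2140 = 0.2669.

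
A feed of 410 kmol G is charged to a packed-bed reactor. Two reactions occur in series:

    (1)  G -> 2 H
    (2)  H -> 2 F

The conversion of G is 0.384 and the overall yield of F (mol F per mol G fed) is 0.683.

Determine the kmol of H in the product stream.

175 kmol

Conversion of G: G consumed = 1ξ₁ = 0.384 × 410 → ξ₁ = 157.4 kmol.
Yield of F: 2ξ₂ / 410 = 0.683 → ξ₂ = 140 kmol.
Outlet amounts (n = n₀ + Σ ν·ξ):
  G: 410 − 1(157.4) = 252.6
  H: 0 + 2(157.4) − 1(140) = 174.9
  F: 0 + 2(140) = 280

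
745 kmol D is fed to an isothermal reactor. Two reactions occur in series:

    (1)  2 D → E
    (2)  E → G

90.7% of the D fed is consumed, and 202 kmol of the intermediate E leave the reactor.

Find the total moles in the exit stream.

407 kmol

Conversion of D: D consumed = 2ξ₁ = 0.907 × 745 → ξ₁ = 337.9 kmol.
E balance: n_E = 0 + 1ξ₁ − 1ξ₂ = 202 → ξ₂ = (1·337.9 − 202)/1 = 135.9 kmol.
Outlet amounts (n = n₀ + Σ ν·ξ):
  D: 745 − 2(337.9) = 69.28
  E: 0 + 1(337.9) − 1(135.9) = 202
  G: 0 + 1(135.9) = 135.9
Total out = 69.28 + 202 + 135.9 = 407.1 kmol.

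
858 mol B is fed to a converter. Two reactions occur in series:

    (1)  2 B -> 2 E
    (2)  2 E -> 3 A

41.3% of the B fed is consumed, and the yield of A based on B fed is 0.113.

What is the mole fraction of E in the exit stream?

Conversion of B: B consumed = 2ξ₁ = 0.413 × 858 → ξ₁ = 177.2 mol.
Yield of A: 3ξ₂ / 858 = 0.113 → ξ₂ = 32.32 mol.
Outlet amounts (n = n₀ + Σ ν·ξ):
  B: 858 − 2(177.2) = 503.6
  E: 0 + 2(177.2) − 2(32.32) = 289.7
  A: 0 + 3(32.32) = 96.95
Total out = 890.3 mol; y_E = 289.7 / 890.3 = 0.3254.

0.325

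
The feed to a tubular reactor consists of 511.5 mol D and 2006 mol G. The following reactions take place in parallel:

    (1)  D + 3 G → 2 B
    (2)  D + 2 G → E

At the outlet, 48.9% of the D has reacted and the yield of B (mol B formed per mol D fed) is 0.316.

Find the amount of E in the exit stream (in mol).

169 mol

Yield of B: 2ξ₁ / 511.5 = 0.316 → ξ₁ = 80.82 mol.
Conversion of D: 1ξ₁ + 1ξ₂ = 0.489 × 511.5 = 250.1 → ξ₂ = 169.3 mol.
Outlet amounts (n = n₀ + Σ ν·ξ):
  D: 511.5 − 1(80.82) − 1(169.3) = 261.4
  G: 2006 − 3(80.82) − 2(169.3) = 1425
  B: 0 + 2(80.82) = 161.6
  E: 0 + 1(169.3) = 169.3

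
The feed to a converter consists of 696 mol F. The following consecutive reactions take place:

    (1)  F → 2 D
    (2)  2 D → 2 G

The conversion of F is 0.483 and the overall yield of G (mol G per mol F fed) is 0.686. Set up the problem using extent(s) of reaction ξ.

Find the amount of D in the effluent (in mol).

Conversion of F: F consumed = 1ξ₁ = 0.483 × 696 → ξ₁ = 336.2 mol.
Yield of G: 2ξ₂ / 696 = 0.686 → ξ₂ = 238.7 mol.
Outlet amounts (n = n₀ + Σ ν·ξ):
  F: 696 − 1(336.2) = 359.8
  D: 0 + 2(336.2) − 2(238.7) = 194.9
  G: 0 + 2(238.7) = 477.5

195 mol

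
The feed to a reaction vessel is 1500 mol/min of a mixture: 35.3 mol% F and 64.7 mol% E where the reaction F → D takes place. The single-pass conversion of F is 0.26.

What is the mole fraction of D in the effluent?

F reacted = 0.26 × 529.5 = 137.7 mol/min; ν_F = −1, so ξ = 137.7/1 = 137.7 mol/min.
Outlet amounts (n = n₀ + ν ξ):
  F: 529.5 − 1(137.7) = 391.8
  D: 0 + 1(137.7) = 137.7
  E: 970.5 (inert)
Total out = 1500 mol/min; y_D = 137.7 / 1500 = 0.09178.

0.0918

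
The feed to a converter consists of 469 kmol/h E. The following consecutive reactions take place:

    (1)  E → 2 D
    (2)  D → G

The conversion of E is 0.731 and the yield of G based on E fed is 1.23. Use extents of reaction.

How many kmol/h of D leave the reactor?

Conversion of E: E consumed = 1ξ₁ = 0.731 × 469 → ξ₁ = 342.8 kmol/h.
Yield of G: 1ξ₂ / 469 = 1.23 → ξ₂ = 576.9 kmol/h.
Outlet amounts (n = n₀ + Σ ν·ξ):
  E: 469 − 1(342.8) = 126.2
  D: 0 + 2(342.8) − 1(576.9) = 108.8
  G: 0 + 1(576.9) = 576.9

109 kmol/h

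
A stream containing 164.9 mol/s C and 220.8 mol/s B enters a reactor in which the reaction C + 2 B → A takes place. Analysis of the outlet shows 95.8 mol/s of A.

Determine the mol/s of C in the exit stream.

For A: n = n₀ + 1ξ → 95.8 = 0 + 1ξ, giving ξ = 95.8 mol/s.
Outlet amounts (n = n₀ + ν ξ):
  C: 164.9 − 1(95.8) = 69.1
  B: 220.8 − 2(95.8) = 29.2
  A: 0 + 1(95.8) = 95.8

69.1 mol/s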